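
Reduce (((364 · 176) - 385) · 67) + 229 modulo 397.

364 · 176 = 64064 ≡ 147 (mod 397)
147 - 385 = -238 ≡ 159 (mod 397)
159 · 67 = 10653 ≡ 331 (mod 397)
331 + 229 = 560 ≡ 163 (mod 397)

163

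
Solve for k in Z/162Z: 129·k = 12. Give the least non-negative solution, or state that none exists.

34

gcd(129, 162) = 3, and 3 | 12, so solutions exist.
Divide through by 3: 43·k mod 54 = 4.
43⁻¹ ≡ 49 (mod 54).
k ≡ 49·4 ≡ 34 (mod 54).
The smallest non-negative solution is k = 34.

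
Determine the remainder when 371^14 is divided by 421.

By square-and-multiply:
14 in binary is 1110, i.e. 14 = 8 + 4 + 2.
371^1 ≡ 371 (mod 421)
371^2 ≡ 371^2 = 137641 ≡ 395 (mod 421)
371^4 ≡ 395^2 = 156025 ≡ 255 (mod 421)
371^8 ≡ 255^2 = 65025 ≡ 191 (mod 421)
371^14 = 371^8 · 371^4 · 371^2 ≡ 191 · 255 · 395 (mod 421).
Accumulate the product:
191 · 255 = 48705 ≡ 290
290 · 395 = 114550 ≡ 38

38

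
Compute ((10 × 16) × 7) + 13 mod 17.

11

10 × 16 = 160 ≡ 7 (mod 17)
7 × 7 = 49 ≡ 15 (mod 17)
15 + 13 = 28 ≡ 11 (mod 17)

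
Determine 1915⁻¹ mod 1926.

175

1926 = 1×1915 + 11
1915 = 174×11 + 1
11 = 11×1 + 0
gcd(1915, 1926) = 1, so the inverse exists.
Bézout: 1 = −174×1926 + 175×1915.
So 1915⁻¹ ≡ 175 (mod 1926).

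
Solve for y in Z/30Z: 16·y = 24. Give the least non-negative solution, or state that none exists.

gcd(16, 30) = 2, and 2 | 24, so solutions exist.
Divide through by 2: 8·y = 12 (mod 15).
8⁻¹ ≡ 2 (mod 15).
y ≡ 2·12 ≡ 9 (mod 15).
The smallest non-negative solution is y = 9.

9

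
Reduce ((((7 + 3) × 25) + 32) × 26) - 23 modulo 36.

1

7 + 3 = 10
10 × 25 = 250 ≡ 34 (mod 36)
34 + 32 = 66 ≡ 30 (mod 36)
30 × 26 = 780 ≡ 24 (mod 36)
24 - 23 = 1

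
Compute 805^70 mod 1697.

By square-and-multiply:
70 in binary is 1000110, i.e. 70 = 64 + 4 + 2.
805^1 ≡ 805 (mod 1697)
805^2 ≡ 805^2 = 648025 ≡ 1468 (mod 1697)
805^4 ≡ 1468^2 = 2155024 ≡ 1531 (mod 1697)
805^8 ≡ 1531^2 = 2343961 ≡ 404 (mod 1697)
805^16 ≡ 404^2 = 163216 ≡ 304 (mod 1697)
805^32 ≡ 304^2 = 92416 ≡ 778 (mod 1697)
805^64 ≡ 778^2 = 605284 ≡ 1152 (mod 1697)
805^70 = 805^64 * 805^4 * 805^2 ≡ 1152 * 1531 * 1468 (mod 1697).
Accumulate the product:
1152 * 1531 = 1763712 ≡ 529
529 * 1468 = 776572 ≡ 1043

1043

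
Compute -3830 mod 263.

115

-3830 = -15·263 + 115, so -3830 ≡ 115 (mod 263).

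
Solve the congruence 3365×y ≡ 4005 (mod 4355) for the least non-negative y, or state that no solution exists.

669

gcd(3365, 4355) = 5, and 5 | 4005, so solutions exist.
Divide through by 5: 673×y ≡ 801 (mod 871).
673⁻¹ ≡ 849 (mod 871).
y ≡ 849×801 ≡ 669 (mod 871).
The smallest non-negative solution is y = 669.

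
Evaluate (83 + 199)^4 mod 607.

49

83 + 199 = 282
(282)^4 ≡ 49 (mod 607)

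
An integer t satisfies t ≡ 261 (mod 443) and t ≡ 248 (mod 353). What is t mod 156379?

19310

443⁻¹ mod 353: 443×51 ≡ 1 (mod 353), so 443⁻¹ ≡ 51.
t = 261 + 443×((248 − 261)×51 mod 353) = 261 + 443×43 = 19310.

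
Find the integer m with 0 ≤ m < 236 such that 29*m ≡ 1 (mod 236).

57

Run the extended Euclidean algorithm:
236 = 8·29 + 4
29 = 7·4 + 1
4 = 4·1 + 0
gcd(29, 236) = 1, so the inverse exists.
Bézout: 1 = −7·236 + 57·29.
So 29⁻¹ ≡ 57 (mod 236).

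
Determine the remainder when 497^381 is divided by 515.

502

381 in binary is 101111101, i.e. 381 = 256 + 64 + 32 + 16 + 8 + 4 + 1.
497^1 ≡ 497 (mod 515)
497^2 ≡ 497^2 = 247009 ≡ 324 (mod 515)
497^4 ≡ 324^2 = 104976 ≡ 431 (mod 515)
497^8 ≡ 431^2 = 185761 ≡ 361 (mod 515)
497^16 ≡ 361^2 = 130321 ≡ 26 (mod 515)
497^32 ≡ 26^2 = 676 ≡ 161 (mod 515)
497^64 ≡ 161^2 = 25921 ≡ 171 (mod 515)
497^128 ≡ 171^2 = 29241 ≡ 401 (mod 515)
497^256 ≡ 401^2 = 160801 ≡ 121 (mod 515)
497^381 = 497^256 · 497^64 · 497^32 · 497^16 · 497^8 · 497^4 · 497^1 ≡ 121 · 171 · 161 · 26 · 361 · 431 · 497 (mod 515).
Accumulate the product:
121 · 171 = 20691 ≡ 91
91 · 161 = 14651 ≡ 231
231 · 26 = 6006 ≡ 341
341 · 361 = 123101 ≡ 16
16 · 431 = 6896 ≡ 201
201 · 497 = 99897 ≡ 502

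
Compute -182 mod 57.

-182 = -4·57 + 46, so -182 ≡ 46 (mod 57).

46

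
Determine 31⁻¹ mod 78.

78 = 2×31 + 16
31 = 1×16 + 15
16 = 1×15 + 1
15 = 15×1 + 0
gcd(31, 78) = 1, so the inverse exists.
Bézout: 1 = 2×78 − 5×31.
So 31⁻¹ ≡ −5 ≡ 73 (mod 78).

73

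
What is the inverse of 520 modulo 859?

299

Run the extended Euclidean algorithm:
859 = 1×520 + 339
520 = 1×339 + 181
339 = 1×181 + 158
181 = 1×158 + 23
158 = 6×23 + 20
23 = 1×20 + 3
20 = 6×3 + 2
3 = 1×2 + 1
2 = 2×1 + 0
gcd(520, 859) = 1, so the inverse exists.
Bézout: 1 = −181×859 + 299×520.
So 520⁻¹ ≡ 299 (mod 859).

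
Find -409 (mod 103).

3

-409 = -4*103 + 3, so -409 ≡ 3 (mod 103).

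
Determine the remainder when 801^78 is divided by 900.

By square-and-multiply:
78 in binary is 1001110, i.e. 78 = 64 + 8 + 4 + 2.
801^1 ≡ 801 (mod 900)
801^2 ≡ 801^2 = 641601 ≡ 801 (mod 900)
801^4 ≡ 801^2 = 641601 ≡ 801 (mod 900)
801^8 ≡ 801^2 = 641601 ≡ 801 (mod 900)
801^16 ≡ 801^2 = 641601 ≡ 801 (mod 900)
801^32 ≡ 801^2 = 641601 ≡ 801 (mod 900)
801^64 ≡ 801^2 = 641601 ≡ 801 (mod 900)
801^78 = 801^64 × 801^8 × 801^4 × 801^2 ≡ 801 × 801 × 801 × 801 (mod 900).
Accumulate the product:
801 × 801 = 641601 ≡ 801
801 × 801 = 641601 ≡ 801
801 × 801 = 641601 ≡ 801

801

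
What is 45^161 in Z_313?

161 in binary is 10100001, i.e. 161 = 128 + 32 + 1.
45^1 ≡ 45 (mod 313)
45^2 ≡ 45^2 = 2025 ≡ 147 (mod 313)
45^4 ≡ 147^2 = 21609 ≡ 12 (mod 313)
45^8 ≡ 12^2 = 144 (mod 313)
45^16 ≡ 144^2 = 20736 ≡ 78 (mod 313)
45^32 ≡ 78^2 = 6084 ≡ 137 (mod 313)
45^64 ≡ 137^2 = 18769 ≡ 302 (mod 313)
45^128 ≡ 302^2 = 91204 ≡ 121 (mod 313)
45^161 = 45^128 · 45^32 · 45^1 ≡ 121 · 137 · 45 (mod 313).
Accumulate the product:
121 · 137 = 16577 ≡ 301
301 · 45 = 13545 ≡ 86

86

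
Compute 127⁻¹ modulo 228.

79

By the extended Euclidean algorithm:
228 = 1*127 + 101
127 = 1*101 + 26
101 = 3*26 + 23
26 = 1*23 + 3
23 = 7*3 + 2
3 = 1*2 + 1
2 = 2*1 + 0
gcd(127, 228) = 1, so the inverse exists.
Bézout: 1 = −44*228 + 79*127.
So 127⁻¹ ≡ 79 (mod 228).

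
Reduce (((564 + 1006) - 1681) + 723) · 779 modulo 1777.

564 + 1006 = 1570
1570 - 1681 = -111 ≡ 1666 (mod 1777)
1666 + 723 = 2389 ≡ 612 (mod 1777)
612 · 779 = 476748 ≡ 512 (mod 1777)

512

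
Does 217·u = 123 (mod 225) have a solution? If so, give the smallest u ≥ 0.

gcd(217, 225) = 1, so a unique solution mod 225 exists.
217⁻¹ ≡ 28 (mod 225).
u ≡ 28·123 ≡ 69 (mod 225).

69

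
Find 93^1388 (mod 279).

Compute successive squares:
1388 in binary is 10101101100, i.e. 1388 = 1024 + 256 + 64 + 32 + 8 + 4.
93^1 ≡ 93 (mod 279)
93^2 ≡ 93^2 = 8649 ≡ 0 (mod 279)
93^4 ≡ 0^2 = 0 (mod 279)
93^8 ≡ 0^2 = 0 (mod 279)
93^16 ≡ 0^2 = 0 (mod 279)
93^32 ≡ 0^2 = 0 (mod 279)
93^64 ≡ 0^2 = 0 (mod 279)
93^128 ≡ 0^2 = 0 (mod 279)
93^256 ≡ 0^2 = 0 (mod 279)
93^512 ≡ 0^2 = 0 (mod 279)
93^1024 ≡ 0^2 = 0 (mod 279)
93^1388 = 93^1024 * 93^256 * 93^64 * 93^32 * 93^8 * 93^4 ≡ 0 * 0 * 0 * 0 * 0 * 0 (mod 279).
Accumulate the product:
0 * 0 = 0
0 * 0 = 0
0 * 0 = 0
0 * 0 = 0
0 * 0 = 0

0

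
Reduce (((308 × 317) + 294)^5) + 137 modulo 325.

308 × 317 = 97636 ≡ 136 (mod 325)
136 + 294 = 430 ≡ 105 (mod 325)
(105)^5 ≡ 300 (mod 325)
300 + 137 = 437 ≡ 112 (mod 325)

112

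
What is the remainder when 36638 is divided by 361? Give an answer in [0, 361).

36638 = 101*361 + 177, so 36638 ≡ 177 (mod 361).

177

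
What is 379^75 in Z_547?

453

Compute successive squares:
75 in binary is 1001011, i.e. 75 = 64 + 8 + 2 + 1.
379^1 ≡ 379 (mod 547)
379^2 ≡ 379^2 = 143641 ≡ 327 (mod 547)
379^4 ≡ 327^2 = 106929 ≡ 264 (mod 547)
379^8 ≡ 264^2 = 69696 ≡ 227 (mod 547)
379^16 ≡ 227^2 = 51529 ≡ 111 (mod 547)
379^32 ≡ 111^2 = 12321 ≡ 287 (mod 547)
379^64 ≡ 287^2 = 82369 ≡ 319 (mod 547)
379^75 = 379^64 × 379^8 × 379^2 × 379^1 ≡ 319 × 227 × 327 × 379 (mod 547).
Accumulate the product:
319 × 227 = 72413 ≡ 209
209 × 327 = 68343 ≡ 515
515 × 379 = 195185 ≡ 453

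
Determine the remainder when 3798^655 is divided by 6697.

Using repeated squaring:
3798^1 ≡ 3798 (mod 6697)
3798^2 ≡ 3798^2 = 14424804 ≡ 6163 (mod 6697)
3798^4 ≡ 6163^2 = 37982569 ≡ 3882 (mod 6697)
3798^8 ≡ 3882^2 = 15069924 ≡ 1674 (mod 6697)
3798^16 ≡ 1674^2 = 2802276 ≡ 2930 (mod 6697)
3798^32 ≡ 2930^2 = 8584900 ≡ 6043 (mod 6697)
3798^64 ≡ 6043^2 = 36517849 ≡ 5805 (mod 6697)
3798^128 ≡ 5805^2 = 33698025 ≡ 5418 (mod 6697)
3798^256 ≡ 5418^2 = 29354724 ≡ 1773 (mod 6697)
3798^512 ≡ 1773^2 = 3143529 ≡ 2636 (mod 6697)
3798^655 = 3798^512 · 3798^128 · 3798^8 · 3798^4 · 3798^2 · 3798^1 ≡ 2636 · 5418 · 1674 · 3882 · 6163 · 3798 (mod 6697).
Accumulate the product:
2636 · 5418 = 14281848 ≡ 3844
3844 · 1674 = 6434856 ≡ 5736
5736 · 3882 = 22267152 ≡ 6324
6324 · 6163 = 38974812 ≡ 4969
4969 · 3798 = 18872262 ≡ 116

116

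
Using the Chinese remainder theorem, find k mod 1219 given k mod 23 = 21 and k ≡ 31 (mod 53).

826

23⁻¹ mod 53: 23×30 ≡ 1 (mod 53), so 23⁻¹ ≡ 30.
k = 21 + 23×((31 − 21)×30 mod 53) = 21 + 23×35 = 826.
Check: 826 mod 23 = 21, 826 mod 53 = 31. ✓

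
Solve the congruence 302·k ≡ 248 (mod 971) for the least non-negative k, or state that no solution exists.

123

gcd(302, 971) = 1, so a unique solution mod 971 exists.
302⁻¹ ≡ 717 (mod 971).
k ≡ 717·248 ≡ 123 (mod 971).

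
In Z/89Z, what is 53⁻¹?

Apply the Euclidean algorithm and back-substitute:
89 = 1×53 + 36
53 = 1×36 + 17
36 = 2×17 + 2
17 = 8×2 + 1
2 = 2×1 + 0
gcd(53, 89) = 1, so the inverse exists.
Back-substitute for 1:
1 = 1×17 − 8×2
  = −8×36 + 17×17
  = 17×53 − 25×36
  = −25×89 + 42×53
So 53⁻¹ ≡ 42 (mod 89).

42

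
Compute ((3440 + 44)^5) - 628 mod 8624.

5388

3440 + 44 = 3484
(3484)^5 ≡ 6016 (mod 8624)
6016 - 628 = 5388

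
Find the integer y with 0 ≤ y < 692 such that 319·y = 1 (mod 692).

By the extended Euclidean algorithm:
692 = 2×319 + 54
319 = 5×54 + 49
54 = 1×49 + 5
49 = 9×5 + 4
5 = 1×4 + 1
4 = 4×1 + 0
gcd(319, 692) = 1, so the inverse exists.
Bézout: 1 = 65×692 − 141×319.
So 319⁻¹ ≡ −141 ≡ 551 (mod 692).

551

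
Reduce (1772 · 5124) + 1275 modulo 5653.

2285

1772 · 5124 = 9079728 ≡ 1010 (mod 5653)
1010 + 1275 = 2285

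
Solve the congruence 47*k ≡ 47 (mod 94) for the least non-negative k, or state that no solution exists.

1

gcd(47, 94) = 47, and 47 | 47, so solutions exist.
Divide through by 47: 1*k mod 2 = 1.
1⁻¹ ≡ 1 (mod 2).
k ≡ 1*1 ≡ 1 (mod 2).
The smallest non-negative solution is k = 1.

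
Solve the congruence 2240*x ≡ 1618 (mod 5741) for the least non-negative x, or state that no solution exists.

gcd(2240, 5741) = 1, so a unique solution mod 5741 exists.
2240⁻¹ ≡ 4662 (mod 5741).
x ≡ 4662*1618 ≡ 5183 (mod 5741).

5183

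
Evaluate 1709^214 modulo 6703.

6285

Using repeated squaring:
214 in binary is 11010110, i.e. 214 = 128 + 64 + 16 + 4 + 2.
1709^1 ≡ 1709 (mod 6703)
1709^2 ≡ 1709^2 = 2920681 ≡ 4876 (mod 6703)
1709^4 ≡ 4876^2 = 23775376 ≡ 6538 (mod 6703)
1709^8 ≡ 6538^2 = 42745444 ≡ 413 (mod 6703)
1709^16 ≡ 413^2 = 170569 ≡ 2994 (mod 6703)
1709^32 ≡ 2994^2 = 8964036 ≡ 2125 (mod 6703)
1709^64 ≡ 2125^2 = 4515625 ≡ 4506 (mod 6703)
1709^128 ≡ 4506^2 = 20304036 ≡ 649 (mod 6703)
1709^214 = 1709^128 * 1709^64 * 1709^16 * 1709^4 * 1709^2 ≡ 649 * 4506 * 2994 * 6538 * 4876 (mod 6703).
Accumulate the product:
649 * 4506 = 2924394 ≡ 1886
1886 * 2994 = 5646684 ≡ 2758
2758 * 6538 = 18031804 ≡ 734
734 * 4876 = 3578984 ≡ 6285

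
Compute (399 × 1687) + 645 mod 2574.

399 × 1687 = 673113 ≡ 1299 (mod 2574)
1299 + 645 = 1944

1944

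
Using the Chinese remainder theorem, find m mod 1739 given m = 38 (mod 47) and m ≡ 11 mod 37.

85

47⁻¹ mod 37: 47*26 ≡ 1 (mod 37), so 47⁻¹ ≡ 26.
m = 38 + 47*((11 − 38)*26 mod 37) = 38 + 47*1 = 85.
Check: 85 mod 47 = 38, 85 mod 37 = 11. ✓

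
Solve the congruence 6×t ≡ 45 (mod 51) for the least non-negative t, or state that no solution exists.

16

gcd(6, 51) = 3, and 3 | 45, so solutions exist.
Divide through by 3: 2×t = 15 (mod 17).
2⁻¹ ≡ 9 (mod 17).
t ≡ 9×15 ≡ 16 (mod 17).
The smallest non-negative solution is t = 16.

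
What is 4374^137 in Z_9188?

6464

Using repeated squaring:
137 in binary is 10001001, i.e. 137 = 128 + 8 + 1.
4374^1 ≡ 4374 (mod 9188)
4374^2 ≡ 4374^2 = 19131876 ≡ 2460 (mod 9188)
4374^4 ≡ 2460^2 = 6051600 ≡ 5896 (mod 9188)
4374^8 ≡ 5896^2 = 34762816 ≡ 4612 (mod 9188)
4374^16 ≡ 4612^2 = 21270544 ≡ 324 (mod 9188)
4374^32 ≡ 324^2 = 104976 ≡ 3908 (mod 9188)
4374^64 ≡ 3908^2 = 15272464 ≡ 2008 (mod 9188)
4374^128 ≡ 2008^2 = 4032064 ≡ 7720 (mod 9188)
4374^137 = 4374^128 · 4374^8 · 4374^1 ≡ 7720 · 4612 · 4374 (mod 9188).
Accumulate the product:
7720 · 4612 = 35604640 ≡ 1140
1140 · 4374 = 4986360 ≡ 6464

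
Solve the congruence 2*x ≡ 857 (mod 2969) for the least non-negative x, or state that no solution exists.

1913

gcd(2, 2969) = 1, so a unique solution mod 2969 exists.
2⁻¹ ≡ 1485 (mod 2969).
x ≡ 1485*857 ≡ 1913 (mod 2969).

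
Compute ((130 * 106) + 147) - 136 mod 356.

263

130 * 106 = 13780 ≡ 252 (mod 356)
252 + 147 = 399 ≡ 43 (mod 356)
43 - 136 = -93 ≡ 263 (mod 356)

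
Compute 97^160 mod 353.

Compute successive squares:
160 in binary is 10100000, i.e. 160 = 128 + 32.
97^1 ≡ 97 (mod 353)
97^2 ≡ 97^2 = 9409 ≡ 231 (mod 353)
97^4 ≡ 231^2 = 53361 ≡ 58 (mod 353)
97^8 ≡ 58^2 = 3364 ≡ 187 (mod 353)
97^16 ≡ 187^2 = 34969 ≡ 22 (mod 353)
97^32 ≡ 22^2 = 484 ≡ 131 (mod 353)
97^64 ≡ 131^2 = 17161 ≡ 217 (mod 353)
97^128 ≡ 217^2 = 47089 ≡ 140 (mod 353)
97^160 = 97^128 · 97^32 ≡ 140 · 131 (mod 353).
140 · 131 = 18340 ≡ 337 (mod 353).

337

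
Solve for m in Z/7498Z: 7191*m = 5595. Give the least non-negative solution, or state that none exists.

7089

gcd(7191, 7498) = 1, so a unique solution mod 7498 exists.
7191⁻¹ ≡ 2711 (mod 7498).
m ≡ 2711*5595 ≡ 7089 (mod 7498).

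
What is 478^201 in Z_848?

By square-and-multiply:
201 in binary is 11001001, i.e. 201 = 128 + 64 + 8 + 1.
478^1 ≡ 478 (mod 848)
478^2 ≡ 478^2 = 228484 ≡ 372 (mod 848)
478^4 ≡ 372^2 = 138384 ≡ 160 (mod 848)
478^8 ≡ 160^2 = 25600 ≡ 160 (mod 848)
478^16 ≡ 160^2 = 25600 ≡ 160 (mod 848)
478^32 ≡ 160^2 = 25600 ≡ 160 (mod 848)
478^64 ≡ 160^2 = 25600 ≡ 160 (mod 848)
478^128 ≡ 160^2 = 25600 ≡ 160 (mod 848)
478^201 = 478^128 · 478^64 · 478^8 · 478^1 ≡ 160 · 160 · 160 · 478 (mod 848).
Accumulate the product:
160 · 160 = 25600 ≡ 160
160 · 160 = 25600 ≡ 160
160 · 478 = 76480 ≡ 160

160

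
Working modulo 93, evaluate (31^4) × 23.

62

(31)^4 ≡ 31 (mod 93)
31 × 23 = 713 ≡ 62 (mod 93)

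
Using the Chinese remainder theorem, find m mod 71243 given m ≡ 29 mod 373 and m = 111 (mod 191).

36210

373⁻¹ mod 191: 373×106 ≡ 1 (mod 191), so 373⁻¹ ≡ 106.
m = 29 + 373×((111 − 29)×106 mod 191) = 29 + 373×97 = 36210.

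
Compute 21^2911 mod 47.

7

2911 in binary is 101101011111, i.e. 2911 = 2048 + 512 + 256 + 64 + 16 + 8 + 4 + 2 + 1.
21^1 ≡ 21 (mod 47)
21^2 ≡ 21^2 = 441 ≡ 18 (mod 47)
21^4 ≡ 18^2 = 324 ≡ 42 (mod 47)
21^8 ≡ 42^2 = 1764 ≡ 25 (mod 47)
21^16 ≡ 25^2 = 625 ≡ 14 (mod 47)
21^32 ≡ 14^2 = 196 ≡ 8 (mod 47)
21^64 ≡ 8^2 = 64 ≡ 17 (mod 47)
21^128 ≡ 17^2 = 289 ≡ 7 (mod 47)
21^256 ≡ 7^2 = 49 ≡ 2 (mod 47)
21^512 ≡ 2^2 = 4 (mod 47)
21^1024 ≡ 4^2 = 16 (mod 47)
21^2048 ≡ 16^2 = 256 ≡ 21 (mod 47)
21^2911 = 21^2048 · 21^512 · 21^256 · 21^64 · 21^16 · 21^8 · 21^4 · 21^2 · 21^1 ≡ 21 · 4 · 2 · 17 · 14 · 25 · 42 · 18 · 21 (mod 47).
Accumulate the product:
21 · 4 = 84 ≡ 37
37 · 2 = 74 ≡ 27
27 · 17 = 459 ≡ 36
36 · 14 = 504 ≡ 34
34 · 25 = 850 ≡ 4
4 · 42 = 168 ≡ 27
27 · 18 = 486 ≡ 16
16 · 21 = 336 ≡ 7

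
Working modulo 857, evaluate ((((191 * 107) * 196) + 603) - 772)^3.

191 * 107 = 20437 ≡ 726 (mod 857)
726 * 196 = 142296 ≡ 34 (mod 857)
34 + 603 = 637
637 - 772 = -135 ≡ 722 (mod 857)
(722)^3 ≡ 72 (mod 857)

72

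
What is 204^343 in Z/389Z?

229

By square-and-multiply:
343 in binary is 101010111, i.e. 343 = 256 + 64 + 16 + 4 + 2 + 1.
204^1 ≡ 204 (mod 389)
204^2 ≡ 204^2 = 41616 ≡ 382 (mod 389)
204^4 ≡ 382^2 = 145924 ≡ 49 (mod 389)
204^8 ≡ 49^2 = 2401 ≡ 67 (mod 389)
204^16 ≡ 67^2 = 4489 ≡ 210 (mod 389)
204^32 ≡ 210^2 = 44100 ≡ 143 (mod 389)
204^64 ≡ 143^2 = 20449 ≡ 221 (mod 389)
204^128 ≡ 221^2 = 48841 ≡ 216 (mod 389)
204^256 ≡ 216^2 = 46656 ≡ 365 (mod 389)
204^343 = 204^256 * 204^64 * 204^16 * 204^4 * 204^2 * 204^1 ≡ 365 * 221 * 210 * 49 * 382 * 204 (mod 389).
Accumulate the product:
365 * 221 = 80665 ≡ 142
142 * 210 = 29820 ≡ 256
256 * 49 = 12544 ≡ 96
96 * 382 = 36672 ≡ 106
106 * 204 = 21624 ≡ 229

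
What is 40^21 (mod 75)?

25

Compute successive squares:
21 in binary is 10101, i.e. 21 = 16 + 4 + 1.
40^1 ≡ 40 (mod 75)
40^2 ≡ 40^2 = 1600 ≡ 25 (mod 75)
40^4 ≡ 25^2 = 625 ≡ 25 (mod 75)
40^8 ≡ 25^2 = 625 ≡ 25 (mod 75)
40^16 ≡ 25^2 = 625 ≡ 25 (mod 75)
40^21 = 40^16 · 40^4 · 40^1 ≡ 25 · 25 · 40 (mod 75).
Accumulate the product:
25 · 25 = 625 ≡ 25
25 · 40 = 1000 ≡ 25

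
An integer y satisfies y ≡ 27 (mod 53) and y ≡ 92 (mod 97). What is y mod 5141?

53⁻¹ mod 97: 53*11 ≡ 1 (mod 97), so 53⁻¹ ≡ 11.
y = 27 + 53*((92 − 27)*11 mod 97) = 27 + 53*36 = 1935.
Check: 1935 mod 53 = 27, 1935 mod 97 = 92. ✓

1935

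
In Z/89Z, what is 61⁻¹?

54

Apply the Euclidean algorithm and back-substitute:
89 = 1·61 + 28
61 = 2·28 + 5
28 = 5·5 + 3
5 = 1·3 + 2
3 = 1·2 + 1
2 = 2·1 + 0
gcd(61, 89) = 1, so the inverse exists.
Back-substitute for 1:
1 = 1·3 − 1·2
  = −1·5 + 2·3
  = 2·28 − 11·5
  = −11·61 + 24·28
  = 24·89 − 35·61
So 61⁻¹ ≡ −35 ≡ 54 (mod 89).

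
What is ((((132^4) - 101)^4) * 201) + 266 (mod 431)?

(132)^4 ≡ 238 (mod 431)
238 - 101 = 137
(137)^4 ≡ 97 (mod 431)
97 * 201 = 19497 ≡ 102 (mod 431)
102 + 266 = 368

368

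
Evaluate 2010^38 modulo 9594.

By square-and-multiply:
38 in binary is 100110, i.e. 38 = 32 + 4 + 2.
2010^1 ≡ 2010 (mod 9594)
2010^2 ≡ 2010^2 = 4040100 ≡ 1026 (mod 9594)
2010^4 ≡ 1026^2 = 1052676 ≡ 6930 (mod 9594)
2010^8 ≡ 6930^2 = 48024900 ≡ 6930 (mod 9594)
2010^16 ≡ 6930^2 = 48024900 ≡ 6930 (mod 9594)
2010^32 ≡ 6930^2 = 48024900 ≡ 6930 (mod 9594)
2010^38 = 2010^32 × 2010^4 × 2010^2 ≡ 6930 × 6930 × 1026 (mod 9594).
Accumulate the product:
6930 × 6930 = 48024900 ≡ 6930
6930 × 1026 = 7110180 ≡ 1026

1026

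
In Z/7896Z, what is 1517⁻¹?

2285

Apply the Euclidean algorithm and back-substitute:
7896 = 5*1517 + 311
1517 = 4*311 + 273
311 = 1*273 + 38
273 = 7*38 + 7
38 = 5*7 + 3
7 = 2*3 + 1
3 = 3*1 + 0
gcd(1517, 7896) = 1, so the inverse exists.
Bézout: 1 = −439*7896 + 2285*1517.
So 1517⁻¹ ≡ 2285 (mod 7896).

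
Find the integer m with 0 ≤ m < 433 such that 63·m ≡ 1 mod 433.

Apply the Euclidean algorithm and back-substitute:
433 = 6×63 + 55
63 = 1×55 + 8
55 = 6×8 + 7
8 = 1×7 + 1
7 = 7×1 + 0
gcd(63, 433) = 1, so the inverse exists.
Back-substitute for 1:
1 = 1×8 − 1×7
  = −1×55 + 7×8
  = 7×63 − 8×55
  = −8×433 + 55×63
So 63⁻¹ ≡ 55 (mod 433).

55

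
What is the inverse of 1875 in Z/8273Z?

Apply the Euclidean algorithm and back-substitute:
8273 = 4×1875 + 773
1875 = 2×773 + 329
773 = 2×329 + 115
329 = 2×115 + 99
115 = 1×99 + 16
99 = 6×16 + 3
16 = 5×3 + 1
3 = 3×1 + 0
gcd(1875, 8273) = 1, so the inverse exists.
Back-substitute for 1:
1 = 1×16 − 5×3
  = −5×99 + 31×16
  = 31×115 − 36×99
  = −36×329 + 103×115
  = 103×773 − 242×329
  = −242×1875 + 587×773
  = 587×8273 − 2590×1875
So 1875⁻¹ ≡ −2590 ≡ 5683 (mod 8273).

5683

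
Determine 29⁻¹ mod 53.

53 = 1·29 + 24
29 = 1·24 + 5
24 = 4·5 + 4
5 = 1·4 + 1
4 = 4·1 + 0
gcd(29, 53) = 1, so the inverse exists.
Bézout: 1 = −6·53 + 11·29.
So 29⁻¹ ≡ 11 (mod 53).

11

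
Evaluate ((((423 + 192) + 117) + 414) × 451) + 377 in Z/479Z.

382

423 + 192 = 615 ≡ 136 (mod 479)
136 + 117 = 253
253 + 414 = 667 ≡ 188 (mod 479)
188 × 451 = 84788 ≡ 5 (mod 479)
5 + 377 = 382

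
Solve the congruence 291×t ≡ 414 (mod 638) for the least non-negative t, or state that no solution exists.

8

gcd(291, 638) = 1, so a unique solution mod 638 exists.
291⁻¹ ≡ 581 (mod 638).
t ≡ 581×414 ≡ 8 (mod 638).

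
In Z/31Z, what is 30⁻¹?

31 = 1*30 + 1
30 = 30*1 + 0
gcd(30, 31) = 1, so the inverse exists.
Back-substitute for 1:
1 = 1*31 − 1*30
So 30⁻¹ ≡ −1 ≡ 30 (mod 31).

30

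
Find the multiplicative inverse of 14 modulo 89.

70

89 = 6×14 + 5
14 = 2×5 + 4
5 = 1×4 + 1
4 = 4×1 + 0
gcd(14, 89) = 1, so the inverse exists.
Back-substitute for 1:
1 = 1×5 − 1×4
  = −1×14 + 3×5
  = 3×89 − 19×14
So 14⁻¹ ≡ −19 ≡ 70 (mod 89).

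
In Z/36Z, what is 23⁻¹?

11

By the extended Euclidean algorithm:
36 = 1*23 + 13
23 = 1*13 + 10
13 = 1*10 + 3
10 = 3*3 + 1
3 = 3*1 + 0
gcd(23, 36) = 1, so the inverse exists.
Bézout: 1 = −7*36 + 11*23.
So 23⁻¹ ≡ 11 (mod 36).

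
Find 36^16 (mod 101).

Using repeated squaring:
36^1 ≡ 36 (mod 101)
36^2 ≡ 36^2 = 1296 ≡ 84 (mod 101)
36^4 ≡ 84^2 = 7056 ≡ 87 (mod 101)
36^8 ≡ 87^2 = 7569 ≡ 95 (mod 101)
36^16 ≡ 95^2 = 9025 ≡ 36 (mod 101)
So 36^16 ≡ 36 (mod 101).

36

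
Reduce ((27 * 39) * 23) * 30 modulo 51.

24

27 * 39 = 1053 ≡ 33 (mod 51)
33 * 23 = 759 ≡ 45 (mod 51)
45 * 30 = 1350 ≡ 24 (mod 51)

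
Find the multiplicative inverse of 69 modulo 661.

661 = 9×69 + 40
69 = 1×40 + 29
40 = 1×29 + 11
29 = 2×11 + 7
11 = 1×7 + 4
7 = 1×4 + 3
4 = 1×3 + 1
3 = 3×1 + 0
gcd(69, 661) = 1, so the inverse exists.
Back-substitute for 1:
1 = 1×4 − 1×3
  = −1×7 + 2×4
  = 2×11 − 3×7
  = −3×29 + 8×11
  = 8×40 − 11×29
  = −11×69 + 19×40
  = 19×661 − 182×69
So 69⁻¹ ≡ −182 ≡ 479 (mod 661).

479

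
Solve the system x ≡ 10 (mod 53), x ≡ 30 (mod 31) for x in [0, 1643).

53⁻¹ mod 31: 53×24 ≡ 1 (mod 31), so 53⁻¹ ≡ 24.
x = 10 + 53×((30 − 10)×24 mod 31) = 10 + 53×15 = 805.

805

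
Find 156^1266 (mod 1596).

1266 in binary is 10011110010, i.e. 1266 = 1024 + 128 + 64 + 32 + 16 + 2.
156^1 ≡ 156 (mod 1596)
156^2 ≡ 156^2 = 24336 ≡ 396 (mod 1596)
156^4 ≡ 396^2 = 156816 ≡ 408 (mod 1596)
156^8 ≡ 408^2 = 166464 ≡ 480 (mod 1596)
156^16 ≡ 480^2 = 230400 ≡ 576 (mod 1596)
156^32 ≡ 576^2 = 331776 ≡ 1404 (mod 1596)
156^64 ≡ 1404^2 = 1971216 ≡ 156 (mod 1596)
156^128 ≡ 156^2 = 24336 ≡ 396 (mod 1596)
156^256 ≡ 396^2 = 156816 ≡ 408 (mod 1596)
156^512 ≡ 408^2 = 166464 ≡ 480 (mod 1596)
156^1024 ≡ 480^2 = 230400 ≡ 576 (mod 1596)
156^1266 = 156^1024 × 156^128 × 156^64 × 156^32 × 156^16 × 156^2 ≡ 576 × 396 × 156 × 1404 × 576 × 396 (mod 1596).
Accumulate the product:
576 × 396 = 228096 ≡ 1464
1464 × 156 = 228384 ≡ 156
156 × 1404 = 219024 ≡ 372
372 × 576 = 214272 ≡ 408
408 × 396 = 161568 ≡ 372

372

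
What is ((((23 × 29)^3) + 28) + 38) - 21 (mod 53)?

50

23 × 29 = 667 ≡ 31 (mod 53)
(31)^3 ≡ 5 (mod 53)
5 + 28 = 33
33 + 38 = 71 ≡ 18 (mod 53)
18 - 21 = -3 ≡ 50 (mod 53)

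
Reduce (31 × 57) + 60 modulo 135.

72

31 × 57 = 1767 ≡ 12 (mod 135)
12 + 60 = 72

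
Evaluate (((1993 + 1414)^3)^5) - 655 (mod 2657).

701

1993 + 1414 = 3407 ≡ 750 (mod 2657)
(750)^3 ≡ 1854 (mod 2657)
(1854)^5 ≡ 1356 (mod 2657)
1356 - 655 = 701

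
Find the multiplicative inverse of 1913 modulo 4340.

3217

Apply the Euclidean algorithm and back-substitute:
4340 = 2×1913 + 514
1913 = 3×514 + 371
514 = 1×371 + 143
371 = 2×143 + 85
143 = 1×85 + 58
85 = 1×58 + 27
58 = 2×27 + 4
27 = 6×4 + 3
4 = 1×3 + 1
3 = 3×1 + 0
gcd(1913, 4340) = 1, so the inverse exists.
Back-substitute for 1:
1 = 1×4 − 1×3
  = −1×27 + 7×4
  = 7×58 − 15×27
  = −15×85 + 22×58
  = 22×143 − 37×85
  = −37×371 + 96×143
  = 96×514 − 133×371
  = −133×1913 + 495×514
  = 495×4340 − 1123×1913
So 1913⁻¹ ≡ −1123 ≡ 3217 (mod 4340).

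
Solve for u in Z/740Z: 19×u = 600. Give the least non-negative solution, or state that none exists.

gcd(19, 740) = 1, so a unique solution mod 740 exists.
19⁻¹ ≡ 39 (mod 740).
u ≡ 39×600 ≡ 460 (mod 740).

460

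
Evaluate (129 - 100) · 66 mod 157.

30

129 - 100 = 29
29 · 66 = 1914 ≡ 30 (mod 157)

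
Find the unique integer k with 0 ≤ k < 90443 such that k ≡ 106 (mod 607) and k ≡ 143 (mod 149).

26814

607⁻¹ mod 149: 607×122 ≡ 1 (mod 149), so 607⁻¹ ≡ 122.
k = 106 + 607×((143 − 106)×122 mod 149) = 106 + 607×44 = 26814.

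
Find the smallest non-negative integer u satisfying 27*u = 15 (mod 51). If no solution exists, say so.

gcd(27, 51) = 3, and 3 | 15, so solutions exist.
Divide through by 3: 9*u ≡ 5 mod 17.
9⁻¹ ≡ 2 (mod 17).
u ≡ 2*5 ≡ 10 (mod 17).
The smallest non-negative solution is u = 10.

10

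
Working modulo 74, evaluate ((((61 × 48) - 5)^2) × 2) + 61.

61

61 × 48 = 2928 ≡ 42 (mod 74)
42 - 5 = 37
(37)^2 ≡ 37 (mod 74)
37 × 2 = 74 ≡ 0 (mod 74)
0 + 61 = 61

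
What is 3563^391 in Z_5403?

391 in binary is 110000111, i.e. 391 = 256 + 128 + 4 + 2 + 1.
3563^1 ≡ 3563 (mod 5403)
3563^2 ≡ 3563^2 = 12694969 ≡ 3322 (mod 5403)
3563^4 ≡ 3322^2 = 11035684 ≡ 2758 (mod 5403)
3563^8 ≡ 2758^2 = 7606564 ≡ 4543 (mod 5403)
3563^16 ≡ 4543^2 = 20638849 ≡ 4792 (mod 5403)
3563^32 ≡ 4792^2 = 22963264 ≡ 514 (mod 5403)
3563^64 ≡ 514^2 = 264196 ≡ 4852 (mod 5403)
3563^128 ≡ 4852^2 = 23541904 ≡ 1033 (mod 5403)
3563^256 ≡ 1033^2 = 1067089 ≡ 2698 (mod 5403)
3563^391 = 3563^256 × 3563^128 × 3563^4 × 3563^2 × 3563^1 ≡ 2698 × 1033 × 2758 × 3322 × 3563 (mod 5403).
Accumulate the product:
2698 × 1033 = 2787034 ≡ 4489
4489 × 2758 = 12380662 ≡ 2389
2389 × 3322 = 7936258 ≡ 4654
4654 × 3563 = 16582202 ≡ 395

395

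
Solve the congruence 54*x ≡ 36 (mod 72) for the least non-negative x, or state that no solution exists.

gcd(54, 72) = 18, and 18 | 36, so solutions exist.
Divide through by 18: 3*x = 2 (mod 4).
3⁻¹ ≡ 3 (mod 4).
x ≡ 3*2 ≡ 2 (mod 4).
The smallest non-negative solution is x = 2.

2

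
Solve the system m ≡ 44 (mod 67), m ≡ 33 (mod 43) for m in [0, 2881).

2054

67⁻¹ mod 43: 67·9 ≡ 1 (mod 43), so 67⁻¹ ≡ 9.
m = 44 + 67·((33 − 44)·9 mod 43) = 44 + 67·30 = 2054.
Check: 2054 mod 67 = 44, 2054 mod 43 = 33. ✓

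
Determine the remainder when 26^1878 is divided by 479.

1878 in binary is 11101010110, i.e. 1878 = 1024 + 512 + 256 + 64 + 16 + 4 + 2.
26^1 ≡ 26 (mod 479)
26^2 ≡ 26^2 = 676 ≡ 197 (mod 479)
26^4 ≡ 197^2 = 38809 ≡ 10 (mod 479)
26^8 ≡ 10^2 = 100 (mod 479)
26^16 ≡ 100^2 = 10000 ≡ 420 (mod 479)
26^32 ≡ 420^2 = 176400 ≡ 128 (mod 479)
26^64 ≡ 128^2 = 16384 ≡ 98 (mod 479)
26^128 ≡ 98^2 = 9604 ≡ 24 (mod 479)
26^256 ≡ 24^2 = 576 ≡ 97 (mod 479)
26^512 ≡ 97^2 = 9409 ≡ 308 (mod 479)
26^1024 ≡ 308^2 = 94864 ≡ 22 (mod 479)
26^1878 = 26^1024 · 26^512 · 26^256 · 26^64 · 26^16 · 26^4 · 26^2 ≡ 22 · 308 · 97 · 98 · 420 · 10 · 197 (mod 479).
Accumulate the product:
22 · 308 = 6776 ≡ 70
70 · 97 = 6790 ≡ 84
84 · 98 = 8232 ≡ 89
89 · 420 = 37380 ≡ 18
18 · 10 = 180
180 · 197 = 35460 ≡ 14

14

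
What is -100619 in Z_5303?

-100619 = -19*5303 + 138, so -100619 ≡ 138 (mod 5303).

138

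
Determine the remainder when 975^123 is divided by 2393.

Compute successive squares:
123 in binary is 1111011, i.e. 123 = 64 + 32 + 16 + 8 + 2 + 1.
975^1 ≡ 975 (mod 2393)
975^2 ≡ 975^2 = 950625 ≡ 604 (mod 2393)
975^4 ≡ 604^2 = 364816 ≡ 1080 (mod 2393)
975^8 ≡ 1080^2 = 1166400 ≡ 1009 (mod 2393)
975^16 ≡ 1009^2 = 1018081 ≡ 1056 (mod 2393)
975^32 ≡ 1056^2 = 1115136 ≡ 2391 (mod 2393)
975^64 ≡ 2391^2 = 5716881 ≡ 4 (mod 2393)
975^123 = 975^64 × 975^32 × 975^16 × 975^8 × 975^2 × 975^1 ≡ 4 × 2391 × 1056 × 1009 × 604 × 975 (mod 2393).
Accumulate the product:
4 × 2391 = 9564 ≡ 2385
2385 × 1056 = 2518560 ≡ 1124
1124 × 1009 = 1134116 ≡ 2227
2227 × 604 = 1345108 ≡ 242
242 × 975 = 235950 ≡ 1436

1436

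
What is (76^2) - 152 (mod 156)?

(76)^2 ≡ 4 (mod 156)
4 - 152 = -148 ≡ 8 (mod 156)

8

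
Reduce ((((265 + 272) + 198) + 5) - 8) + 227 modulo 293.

80

265 + 272 = 537 ≡ 244 (mod 293)
244 + 198 = 442 ≡ 149 (mod 293)
149 + 5 = 154
154 - 8 = 146
146 + 227 = 373 ≡ 80 (mod 293)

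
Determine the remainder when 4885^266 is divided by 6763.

1009

By square-and-multiply:
266 in binary is 100001010, i.e. 266 = 256 + 8 + 2.
4885^1 ≡ 4885 (mod 6763)
4885^2 ≡ 4885^2 = 23863225 ≡ 3361 (mod 6763)
4885^4 ≡ 3361^2 = 11296321 ≡ 2111 (mod 6763)
4885^8 ≡ 2111^2 = 4456321 ≡ 6267 (mod 6763)
4885^16 ≡ 6267^2 = 39275289 ≡ 2548 (mod 6763)
4885^32 ≡ 2548^2 = 6492304 ≡ 6587 (mod 6763)
4885^64 ≡ 6587^2 = 43388569 ≡ 3924 (mod 6763)
4885^128 ≡ 3924^2 = 15397776 ≡ 5188 (mod 6763)
4885^256 ≡ 5188^2 = 26915344 ≡ 5367 (mod 6763)
4885^266 = 4885^256 · 4885^8 · 4885^2 ≡ 5367 · 6267 · 3361 (mod 6763).
Accumulate the product:
5367 · 6267 = 33634989 ≡ 2590
2590 · 3361 = 8704990 ≡ 1009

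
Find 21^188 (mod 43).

41

Using repeated squaring:
188 in binary is 10111100, i.e. 188 = 128 + 32 + 16 + 8 + 4.
21^1 ≡ 21 (mod 43)
21^2 ≡ 21^2 = 441 ≡ 11 (mod 43)
21^4 ≡ 11^2 = 121 ≡ 35 (mod 43)
21^8 ≡ 35^2 = 1225 ≡ 21 (mod 43)
21^16 ≡ 21^2 = 441 ≡ 11 (mod 43)
21^32 ≡ 11^2 = 121 ≡ 35 (mod 43)
21^64 ≡ 35^2 = 1225 ≡ 21 (mod 43)
21^128 ≡ 21^2 = 441 ≡ 11 (mod 43)
21^188 = 21^128 × 21^32 × 21^16 × 21^8 × 21^4 ≡ 11 × 35 × 11 × 21 × 35 (mod 43).
Accumulate the product:
11 × 35 = 385 ≡ 41
41 × 11 = 451 ≡ 21
21 × 21 = 441 ≡ 11
11 × 35 = 385 ≡ 41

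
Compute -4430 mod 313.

-4430 = -15*313 + 265, so -4430 ≡ 265 (mod 313).

265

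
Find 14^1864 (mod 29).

7

1864 in binary is 11101001000, i.e. 1864 = 1024 + 512 + 256 + 64 + 8.
14^1 ≡ 14 (mod 29)
14^2 ≡ 14^2 = 196 ≡ 22 (mod 29)
14^4 ≡ 22^2 = 484 ≡ 20 (mod 29)
14^8 ≡ 20^2 = 400 ≡ 23 (mod 29)
14^16 ≡ 23^2 = 529 ≡ 7 (mod 29)
14^32 ≡ 7^2 = 49 ≡ 20 (mod 29)
14^64 ≡ 20^2 = 400 ≡ 23 (mod 29)
14^128 ≡ 23^2 = 529 ≡ 7 (mod 29)
14^256 ≡ 7^2 = 49 ≡ 20 (mod 29)
14^512 ≡ 20^2 = 400 ≡ 23 (mod 29)
14^1024 ≡ 23^2 = 529 ≡ 7 (mod 29)
14^1864 = 14^1024 * 14^512 * 14^256 * 14^64 * 14^8 ≡ 7 * 23 * 20 * 23 * 23 (mod 29).
Accumulate the product:
7 * 23 = 161 ≡ 16
16 * 20 = 320 ≡ 1
1 * 23 = 23
23 * 23 = 529 ≡ 7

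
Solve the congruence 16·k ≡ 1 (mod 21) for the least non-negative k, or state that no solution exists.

4

gcd(16, 21) = 1, so a unique solution mod 21 exists.
16⁻¹ ≡ 4 (mod 21).
k ≡ 4·1 ≡ 4 (mod 21).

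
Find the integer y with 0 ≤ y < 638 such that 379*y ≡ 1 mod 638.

Run the extended Euclidean algorithm:
638 = 1*379 + 259
379 = 1*259 + 120
259 = 2*120 + 19
120 = 6*19 + 6
19 = 3*6 + 1
6 = 6*1 + 0
gcd(379, 638) = 1, so the inverse exists.
Bézout: 1 = 60*638 − 101*379.
So 379⁻¹ ≡ −101 ≡ 537 (mod 638).

537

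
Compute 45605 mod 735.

45605 = 62*735 + 35, so 45605 ≡ 35 (mod 735).

35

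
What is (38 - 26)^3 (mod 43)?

38 - 26 = 12
(12)^3 ≡ 8 (mod 43)

8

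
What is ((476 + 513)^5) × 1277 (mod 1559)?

786

476 + 513 = 989
(989)^5 ≡ 1125 (mod 1559)
1125 × 1277 = 1436625 ≡ 786 (mod 1559)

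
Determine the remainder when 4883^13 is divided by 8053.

Compute successive squares:
13 in binary is 1101, i.e. 13 = 8 + 4 + 1.
4883^1 ≡ 4883 (mod 8053)
4883^2 ≡ 4883^2 = 23843689 ≡ 6809 (mod 8053)
4883^4 ≡ 6809^2 = 46362481 ≡ 1360 (mod 8053)
4883^8 ≡ 1360^2 = 1849600 ≡ 5463 (mod 8053)
4883^13 = 4883^8 * 4883^4 * 4883^1 ≡ 5463 * 1360 * 4883 (mod 8053).
Accumulate the product:
5463 * 1360 = 7429680 ≡ 4814
4814 * 4883 = 23506762 ≡ 55

55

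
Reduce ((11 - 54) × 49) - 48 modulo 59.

28

11 - 54 = -43 ≡ 16 (mod 59)
16 × 49 = 784 ≡ 17 (mod 59)
17 - 48 = -31 ≡ 28 (mod 59)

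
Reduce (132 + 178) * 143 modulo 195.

132 + 178 = 310 ≡ 115 (mod 195)
115 * 143 = 16445 ≡ 65 (mod 195)

65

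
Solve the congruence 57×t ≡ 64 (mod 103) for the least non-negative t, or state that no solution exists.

gcd(57, 103) = 1, so a unique solution mod 103 exists.
57⁻¹ ≡ 47 (mod 103).
t ≡ 47×64 ≡ 21 (mod 103).

21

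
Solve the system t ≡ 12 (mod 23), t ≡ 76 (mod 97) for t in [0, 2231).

173

23⁻¹ mod 97: 23×38 ≡ 1 (mod 97), so 23⁻¹ ≡ 38.
t = 12 + 23×((76 − 12)×38 mod 97) = 12 + 23×7 = 173.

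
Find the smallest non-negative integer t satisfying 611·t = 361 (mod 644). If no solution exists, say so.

gcd(611, 644) = 1, so a unique solution mod 644 exists.
611⁻¹ ≡ 39 (mod 644).
t ≡ 39·361 ≡ 555 (mod 644).

555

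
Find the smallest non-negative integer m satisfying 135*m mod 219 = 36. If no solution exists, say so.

gcd(135, 219) = 3, and 3 | 36, so solutions exist.
Divide through by 3: 45*m mod 73 = 12.
45⁻¹ ≡ 13 (mod 73).
m ≡ 13*12 ≡ 10 (mod 73).
The smallest non-negative solution is m = 10.

10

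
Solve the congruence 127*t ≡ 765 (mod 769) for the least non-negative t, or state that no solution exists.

gcd(127, 769) = 1, so a unique solution mod 769 exists.
127⁻¹ ≡ 109 (mod 769).
t ≡ 109*765 ≡ 333 (mod 769).

333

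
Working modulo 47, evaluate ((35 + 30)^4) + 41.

35 + 30 = 65 ≡ 18 (mod 47)
(18)^4 ≡ 25 (mod 47)
25 + 41 = 66 ≡ 19 (mod 47)

19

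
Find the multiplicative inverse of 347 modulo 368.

35

Apply the Euclidean algorithm and back-substitute:
368 = 1×347 + 21
347 = 16×21 + 11
21 = 1×11 + 10
11 = 1×10 + 1
10 = 10×1 + 0
gcd(347, 368) = 1, so the inverse exists.
Back-substitute for 1:
1 = 1×11 − 1×10
  = −1×21 + 2×11
  = 2×347 − 33×21
  = −33×368 + 35×347
So 347⁻¹ ≡ 35 (mod 368).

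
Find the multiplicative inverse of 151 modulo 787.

172

Run the extended Euclidean algorithm:
787 = 5·151 + 32
151 = 4·32 + 23
32 = 1·23 + 9
23 = 2·9 + 5
9 = 1·5 + 4
5 = 1·4 + 1
4 = 4·1 + 0
gcd(151, 787) = 1, so the inverse exists.
Back-substitute for 1:
1 = 1·5 − 1·4
  = −1·9 + 2·5
  = 2·23 − 5·9
  = −5·32 + 7·23
  = 7·151 − 33·32
  = −33·787 + 172·151
So 151⁻¹ ≡ 172 (mod 787).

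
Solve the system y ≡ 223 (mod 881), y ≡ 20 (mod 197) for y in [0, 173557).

881⁻¹ mod 197: 881×161 ≡ 1 (mod 197), so 881⁻¹ ≡ 161.
y = 223 + 881×((20 − 223)×161 mod 197) = 223 + 881×19 = 16962.
Check: 16962 mod 881 = 223, 16962 mod 197 = 20. ✓

16962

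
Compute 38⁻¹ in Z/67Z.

30

67 = 1×38 + 29
38 = 1×29 + 9
29 = 3×9 + 2
9 = 4×2 + 1
2 = 2×1 + 0
gcd(38, 67) = 1, so the inverse exists.
Back-substitute for 1:
1 = 1×9 − 4×2
  = −4×29 + 13×9
  = 13×38 − 17×29
  = −17×67 + 30×38
So 38⁻¹ ≡ 30 (mod 67).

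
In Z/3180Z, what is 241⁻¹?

3180 = 13×241 + 47
241 = 5×47 + 6
47 = 7×6 + 5
6 = 1×5 + 1
5 = 5×1 + 0
gcd(241, 3180) = 1, so the inverse exists.
Back-substitute for 1:
1 = 1×6 − 1×5
  = −1×47 + 8×6
  = 8×241 − 41×47
  = −41×3180 + 541×241
So 241⁻¹ ≡ 541 (mod 3180).

541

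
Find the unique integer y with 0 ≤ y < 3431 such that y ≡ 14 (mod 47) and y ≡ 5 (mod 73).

47⁻¹ mod 73: 47·14 ≡ 1 (mod 73), so 47⁻¹ ≡ 14.
y = 14 + 47·((5 − 14)·14 mod 73) = 14 + 47·20 = 954.

954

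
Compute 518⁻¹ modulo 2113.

1546

2113 = 4·518 + 41
518 = 12·41 + 26
41 = 1·26 + 15
26 = 1·15 + 11
15 = 1·11 + 4
11 = 2·4 + 3
4 = 1·3 + 1
3 = 3·1 + 0
gcd(518, 2113) = 1, so the inverse exists.
Back-substitute for 1:
1 = 1·4 − 1·3
  = −1·11 + 3·4
  = 3·15 − 4·11
  = −4·26 + 7·15
  = 7·41 − 11·26
  = −11·518 + 139·41
  = 139·2113 − 567·518
So 518⁻¹ ≡ −567 ≡ 1546 (mod 2113).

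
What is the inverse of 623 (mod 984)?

984 = 1*623 + 361
623 = 1*361 + 262
361 = 1*262 + 99
262 = 2*99 + 64
99 = 1*64 + 35
64 = 1*35 + 29
35 = 1*29 + 6
29 = 4*6 + 5
6 = 1*5 + 1
5 = 5*1 + 0
gcd(623, 984) = 1, so the inverse exists.
Back-substitute for 1:
1 = 1*6 − 1*5
  = −1*29 + 5*6
  = 5*35 − 6*29
  = −6*64 + 11*35
  = 11*99 − 17*64
  = −17*262 + 45*99
  = 45*361 − 62*262
  = −62*623 + 107*361
  = 107*984 − 169*623
So 623⁻¹ ≡ −169 ≡ 815 (mod 984).

815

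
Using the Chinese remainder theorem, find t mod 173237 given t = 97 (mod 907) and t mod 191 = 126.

68122

907⁻¹ mod 191: 907×187 ≡ 1 (mod 191), so 907⁻¹ ≡ 187.
t = 97 + 907×((126 − 97)×187 mod 191) = 97 + 907×75 = 68122.
Check: 68122 mod 907 = 97, 68122 mod 191 = 126. ✓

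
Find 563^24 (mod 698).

257

Compute successive squares:
24 in binary is 11000, i.e. 24 = 16 + 8.
563^1 ≡ 563 (mod 698)
563^2 ≡ 563^2 = 316969 ≡ 77 (mod 698)
563^4 ≡ 77^2 = 5929 ≡ 345 (mod 698)
563^8 ≡ 345^2 = 119025 ≡ 365 (mod 698)
563^16 ≡ 365^2 = 133225 ≡ 605 (mod 698)
563^24 = 563^16 × 563^8 ≡ 605 × 365 (mod 698).
605 × 365 = 220825 ≡ 257 (mod 698).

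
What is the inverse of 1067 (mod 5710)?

5710 = 5×1067 + 375
1067 = 2×375 + 317
375 = 1×317 + 58
317 = 5×58 + 27
58 = 2×27 + 4
27 = 6×4 + 3
4 = 1×3 + 1
3 = 3×1 + 0
gcd(1067, 5710) = 1, so the inverse exists.
Back-substitute for 1:
1 = 1×4 − 1×3
  = −1×27 + 7×4
  = 7×58 − 15×27
  = −15×317 + 82×58
  = 82×375 − 97×317
  = −97×1067 + 276×375
  = 276×5710 − 1477×1067
So 1067⁻¹ ≡ −1477 ≡ 4233 (mod 5710).

4233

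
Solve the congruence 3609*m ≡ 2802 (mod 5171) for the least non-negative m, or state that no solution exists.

gcd(3609, 5171) = 1, so a unique solution mod 5171 exists.
3609⁻¹ ≡ 4446 (mod 5171).
m ≡ 4446*2802 ≡ 753 (mod 5171).

753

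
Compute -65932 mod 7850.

-65932 = -9*7850 + 4718, so -65932 ≡ 4718 (mod 7850).

4718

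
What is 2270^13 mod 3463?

1562

13 in binary is 1101, i.e. 13 = 8 + 4 + 1.
2270^1 ≡ 2270 (mod 3463)
2270^2 ≡ 2270^2 = 5152900 ≡ 3419 (mod 3463)
2270^4 ≡ 3419^2 = 11689561 ≡ 1936 (mod 3463)
2270^8 ≡ 1936^2 = 3748096 ≡ 1130 (mod 3463)
2270^13 = 2270^8 * 2270^4 * 2270^1 ≡ 1130 * 1936 * 2270 (mod 3463).
Accumulate the product:
1130 * 1936 = 2187680 ≡ 2527
2527 * 2270 = 5736290 ≡ 1562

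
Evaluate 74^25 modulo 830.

154

Compute successive squares:
25 in binary is 11001, i.e. 25 = 16 + 8 + 1.
74^1 ≡ 74 (mod 830)
74^2 ≡ 74^2 = 5476 ≡ 496 (mod 830)
74^4 ≡ 496^2 = 246016 ≡ 336 (mod 830)
74^8 ≡ 336^2 = 112896 ≡ 16 (mod 830)
74^16 ≡ 16^2 = 256 (mod 830)
74^25 = 74^16 · 74^8 · 74^1 ≡ 256 · 16 · 74 (mod 830).
Accumulate the product:
256 · 16 = 4096 ≡ 776
776 · 74 = 57424 ≡ 154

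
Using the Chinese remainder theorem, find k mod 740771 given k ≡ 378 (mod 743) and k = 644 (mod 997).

699541

743⁻¹ mod 997: 743·577 ≡ 1 (mod 997), so 743⁻¹ ≡ 577.
k = 378 + 743·((644 − 378)·577 mod 997) = 378 + 743·941 = 699541.
Check: 699541 mod 743 = 378, 699541 mod 997 = 644. ✓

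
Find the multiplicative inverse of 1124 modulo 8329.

6721

Apply the Euclidean algorithm and back-substitute:
8329 = 7*1124 + 461
1124 = 2*461 + 202
461 = 2*202 + 57
202 = 3*57 + 31
57 = 1*31 + 26
31 = 1*26 + 5
26 = 5*5 + 1
5 = 5*1 + 0
gcd(1124, 8329) = 1, so the inverse exists.
Bézout: 1 = 217*8329 − 1608*1124.
So 1124⁻¹ ≡ −1608 ≡ 6721 (mod 8329).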